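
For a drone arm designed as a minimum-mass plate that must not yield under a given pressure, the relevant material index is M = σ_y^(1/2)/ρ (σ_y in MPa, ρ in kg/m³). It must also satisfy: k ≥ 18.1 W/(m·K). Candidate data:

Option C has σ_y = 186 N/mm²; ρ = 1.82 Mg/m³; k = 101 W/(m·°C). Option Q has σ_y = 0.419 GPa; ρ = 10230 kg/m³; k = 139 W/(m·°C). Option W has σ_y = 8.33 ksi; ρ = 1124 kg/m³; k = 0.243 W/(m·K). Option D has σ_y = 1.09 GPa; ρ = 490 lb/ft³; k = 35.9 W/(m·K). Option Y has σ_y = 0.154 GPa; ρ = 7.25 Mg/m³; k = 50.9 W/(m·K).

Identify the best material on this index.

Screen on constraints: k ≥ 18.1 W/(m·K). Survivors: option C, option Q, option D, option Y.
After converting to SI:
  option C: σ_y = 186.0 MPa, ρ = 1820 kg/m³
  option Q: σ_y = 419.0 MPa, ρ = 10230 kg/m³
  option D: σ_y = 1090 MPa, ρ = 7849 kg/m³
  option Y: σ_y = 154.0 MPa, ρ = 7250 kg/m³
  option C: M = 7.49×10⁻³
  option D: M = 4.21×10⁻³
  option Q: M = 2.00×10⁻³
  option Y: M = 1.71×10⁻³
The maximum is for option C.

option C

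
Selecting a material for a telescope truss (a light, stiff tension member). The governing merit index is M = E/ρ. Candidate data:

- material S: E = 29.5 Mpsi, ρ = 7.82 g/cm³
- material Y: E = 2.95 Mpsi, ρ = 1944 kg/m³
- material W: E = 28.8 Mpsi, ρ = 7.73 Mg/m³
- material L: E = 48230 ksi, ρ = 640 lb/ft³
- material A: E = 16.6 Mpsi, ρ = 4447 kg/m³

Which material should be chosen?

Convert each candidate to consistent units, then evaluate M:
  material S: E = 203.4 GPa, ρ = 7820 kg/m³
  material Y: E = 20.34 GPa, ρ = 1944 kg/m³
  material W: E = 198.6 GPa, ρ = 7730 kg/m³
  material L: E = 332.5 GPa, ρ = 10250 kg/m³
  material A: E = 114.5 GPa, ρ = 4447 kg/m³
  material L: M = 32.4 MN·m/kg
  material S: M = 26.0 MN·m/kg
  material A: M = 25.7 MN·m/kg
  material W: M = 25.7 MN·m/kg
  material Y: M = 10.5 MN·m/kg
The maximum is for material L.

material L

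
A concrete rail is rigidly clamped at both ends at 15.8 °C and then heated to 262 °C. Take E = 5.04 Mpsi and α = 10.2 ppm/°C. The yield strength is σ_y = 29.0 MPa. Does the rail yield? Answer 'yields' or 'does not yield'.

E = 5.04 Mpsi = 34.75 GPa.
ΔT = 246.2 K. Constrained thermal stress σ = E·α·ΔT = 34.75×10³ MPa × 10.2×10⁻⁶ × 246.2 = 87.3 MPa (compressive).
Compare to σ_y = 29.0 MPa: σ ≥ σ_y, so it yields.

yields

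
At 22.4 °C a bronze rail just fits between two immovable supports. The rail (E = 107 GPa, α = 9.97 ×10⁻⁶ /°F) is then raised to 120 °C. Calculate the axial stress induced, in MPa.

α = 9.97×10⁻⁶/°F × 9/5 = 17.9×10⁻⁶/K.
ΔT = 97.60 K. Constrained thermal stress σ = E·α·ΔT = 107.0×10³ MPa × 17.9×10⁻⁶ × 97.60 = 187 MPa (compressive).

187 MPa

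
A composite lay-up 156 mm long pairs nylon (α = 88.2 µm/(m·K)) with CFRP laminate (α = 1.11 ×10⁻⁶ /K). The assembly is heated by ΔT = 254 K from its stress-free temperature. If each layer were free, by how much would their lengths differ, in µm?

Δα = |88.2 − 1.11|×10⁻⁶/K = 87.1×10⁻⁶/K.
ΔL_mismatch = Δα·L·ΔT = 87.1×10⁻⁶ × 156.0 mm × 254.0 K = 3450 µm.

3450 µm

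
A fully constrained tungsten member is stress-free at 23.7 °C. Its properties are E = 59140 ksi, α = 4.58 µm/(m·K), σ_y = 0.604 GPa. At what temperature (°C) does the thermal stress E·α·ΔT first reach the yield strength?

347 °C

E = 59140 ksi = 407.8 GPa.
σ_y = 0.604 GPa = 604.0 MPa.
E·α·ΔT = 604.0 MPa ⇒ ΔT = 604.0 / (407.8×10³ × 4.58×10⁻⁶) = 323.4 K.
T = 23.7 + 323.4 = 347.1 °C.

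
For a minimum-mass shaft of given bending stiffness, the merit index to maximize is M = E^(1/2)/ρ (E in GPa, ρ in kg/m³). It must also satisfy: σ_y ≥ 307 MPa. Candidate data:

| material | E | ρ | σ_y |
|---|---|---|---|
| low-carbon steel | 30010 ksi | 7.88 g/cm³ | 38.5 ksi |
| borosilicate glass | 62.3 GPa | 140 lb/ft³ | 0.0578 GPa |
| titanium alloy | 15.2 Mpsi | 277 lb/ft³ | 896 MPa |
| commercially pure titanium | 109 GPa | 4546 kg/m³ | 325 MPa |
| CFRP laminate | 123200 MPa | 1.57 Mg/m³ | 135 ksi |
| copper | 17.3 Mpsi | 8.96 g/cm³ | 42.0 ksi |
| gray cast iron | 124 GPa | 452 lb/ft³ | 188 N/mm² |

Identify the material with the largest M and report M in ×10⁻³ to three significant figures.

Screen on constraints: σ_y ≥ 307 MPa. Survivors: titanium alloy, commercially pure titanium, CFRP laminate.
Convert each candidate to consistent units, then evaluate M:
  titanium alloy: E = 104.8 GPa, ρ = 4437 kg/m³
  commercially pure titanium: E = 109.0 GPa, ρ = 4546 kg/m³
  CFRP laminate: E = 123.2 GPa, ρ = 1570 kg/m³
  CFRP laminate: M = 7.07×10⁻³
  titanium alloy: M = 2.31×10⁻³
  commercially pure titanium: M = 2.30×10⁻³
CFRP laminate has the largest M.

CFRP laminate, M = 7.07×10⁻³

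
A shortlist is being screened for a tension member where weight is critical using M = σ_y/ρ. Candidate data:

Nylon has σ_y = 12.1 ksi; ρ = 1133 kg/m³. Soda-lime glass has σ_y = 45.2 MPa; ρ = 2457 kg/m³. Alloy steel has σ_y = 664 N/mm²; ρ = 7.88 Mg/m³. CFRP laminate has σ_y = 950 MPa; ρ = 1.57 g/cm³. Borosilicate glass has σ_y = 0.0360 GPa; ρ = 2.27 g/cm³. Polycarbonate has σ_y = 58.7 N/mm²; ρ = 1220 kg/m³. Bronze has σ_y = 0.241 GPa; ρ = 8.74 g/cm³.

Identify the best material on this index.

CFRP laminate

In SI units:
  nylon: σ_y = 83.43 MPa, ρ = 1133 kg/m³
  soda-lime glass: σ_y = 45.20 MPa, ρ = 2457 kg/m³
  alloy steel: σ_y = 664.0 MPa, ρ = 7880 kg/m³
  CFRP laminate: σ_y = 950.0 MPa, ρ = 1570 kg/m³
  borosilicate glass: σ_y = 36.00 MPa, ρ = 2270 kg/m³
  polycarbonate: σ_y = 58.70 MPa, ρ = 1220 kg/m³
  bronze: σ_y = 241.0 MPa, ρ = 8740 kg/m³
  CFRP laminate: M = 605 kN·m/kg
  alloy steel: M = 84.3 kN·m/kg
  nylon: M = 73.6 kN·m/kg
  polycarbonate: M = 48.1 kN·m/kg
  bronze: M = 27.6 kN·m/kg
  soda-lime glass: M = 18.4 kN·m/kg
  borosilicate glass: M = 15.9 kN·m/kg
CFRP laminate has the largest M.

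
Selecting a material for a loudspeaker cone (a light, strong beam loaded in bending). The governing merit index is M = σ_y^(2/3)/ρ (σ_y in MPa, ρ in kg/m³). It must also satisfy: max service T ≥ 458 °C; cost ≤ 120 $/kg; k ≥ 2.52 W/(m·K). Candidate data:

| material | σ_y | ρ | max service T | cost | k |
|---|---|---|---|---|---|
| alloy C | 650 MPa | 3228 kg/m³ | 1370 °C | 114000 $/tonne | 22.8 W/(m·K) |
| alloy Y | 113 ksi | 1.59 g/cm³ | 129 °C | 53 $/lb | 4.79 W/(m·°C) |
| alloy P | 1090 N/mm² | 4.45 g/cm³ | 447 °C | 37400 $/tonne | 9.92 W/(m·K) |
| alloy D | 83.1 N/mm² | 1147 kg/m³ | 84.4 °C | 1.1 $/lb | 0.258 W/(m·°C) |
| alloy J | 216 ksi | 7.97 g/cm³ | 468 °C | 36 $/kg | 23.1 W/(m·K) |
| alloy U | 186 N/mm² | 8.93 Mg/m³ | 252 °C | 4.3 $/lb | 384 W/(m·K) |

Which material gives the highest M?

Screen on constraints: max service T ≥ 458 °C; cost ≤ 120 $/kg; k ≥ 2.52 W/(m·K). Survivors: alloy C, alloy J.
After converting to SI:
  alloy C: σ_y = 650.0 MPa, ρ = 3228 kg/m³
  alloy J: σ_y = 1489 MPa, ρ = 7970 kg/m³
  alloy C: M = 23.2×10⁻³
  alloy J: M = 16.4×10⁻³
Alloy C ranks first.

alloy C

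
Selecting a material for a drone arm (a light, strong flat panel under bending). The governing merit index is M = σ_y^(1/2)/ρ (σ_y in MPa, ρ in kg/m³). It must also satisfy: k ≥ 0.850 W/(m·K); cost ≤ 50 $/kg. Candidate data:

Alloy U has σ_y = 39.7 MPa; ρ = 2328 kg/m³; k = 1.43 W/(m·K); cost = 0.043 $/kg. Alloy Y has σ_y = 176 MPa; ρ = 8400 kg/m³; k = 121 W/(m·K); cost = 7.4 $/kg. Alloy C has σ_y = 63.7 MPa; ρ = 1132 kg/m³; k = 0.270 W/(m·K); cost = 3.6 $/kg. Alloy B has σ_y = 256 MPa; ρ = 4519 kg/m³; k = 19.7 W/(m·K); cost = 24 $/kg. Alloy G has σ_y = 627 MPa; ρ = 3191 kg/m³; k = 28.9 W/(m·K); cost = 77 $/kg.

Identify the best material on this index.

Screen on constraints: k ≥ 0.850 W/(m·K); cost ≤ 50 $/kg. Survivors: alloy U, alloy Y, alloy B.
Per-candidate index values:
  alloy B: M = 3.54×10⁻³
  alloy U: M = 2.71×10⁻³
  alloy Y: M = 1.58×10⁻³
Alloy B has the largest M.

alloy B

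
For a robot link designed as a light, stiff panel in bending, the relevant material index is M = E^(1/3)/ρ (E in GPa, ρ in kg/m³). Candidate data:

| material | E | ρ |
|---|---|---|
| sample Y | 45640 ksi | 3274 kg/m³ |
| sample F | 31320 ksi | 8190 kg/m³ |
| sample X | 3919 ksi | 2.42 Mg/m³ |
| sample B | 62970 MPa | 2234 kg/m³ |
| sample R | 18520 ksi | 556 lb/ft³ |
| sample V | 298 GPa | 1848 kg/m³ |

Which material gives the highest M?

sample V

Putting every candidate on a common basis:
  sample Y: E = 314.7 GPa, ρ = 3274 kg/m³
  sample F: E = 215.9 GPa, ρ = 8190 kg/m³
  sample X: E = 27.02 GPa, ρ = 2420 kg/m³
  sample B: E = 62.97 GPa, ρ = 2234 kg/m³
  sample R: E = 127.7 GPa, ρ = 8906 kg/m³
  sample V: E = 298.0 GPa, ρ = 1848 kg/m³
  sample V: M = 3.61×10⁻³
  sample Y: M = 2.08×10⁻³
  sample B: M = 1.78×10⁻³
  sample X: M = 1.24×10⁻³
  sample F: M = 0.733×10⁻³
  sample R: M = 0.565×10⁻³
Highest index: sample V.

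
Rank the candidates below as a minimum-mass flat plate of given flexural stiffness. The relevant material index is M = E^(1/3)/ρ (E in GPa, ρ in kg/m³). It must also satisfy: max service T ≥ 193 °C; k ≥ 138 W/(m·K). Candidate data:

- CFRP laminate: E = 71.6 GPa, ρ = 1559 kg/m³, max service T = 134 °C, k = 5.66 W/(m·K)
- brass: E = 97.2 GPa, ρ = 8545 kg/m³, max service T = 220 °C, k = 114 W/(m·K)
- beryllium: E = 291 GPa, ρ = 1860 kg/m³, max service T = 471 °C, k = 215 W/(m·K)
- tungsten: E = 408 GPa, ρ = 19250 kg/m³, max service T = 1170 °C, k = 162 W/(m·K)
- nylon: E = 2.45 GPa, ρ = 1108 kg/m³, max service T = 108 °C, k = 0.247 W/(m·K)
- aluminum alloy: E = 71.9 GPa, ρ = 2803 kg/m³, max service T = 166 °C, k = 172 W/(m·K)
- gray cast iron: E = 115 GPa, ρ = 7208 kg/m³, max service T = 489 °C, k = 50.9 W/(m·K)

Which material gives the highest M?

Screen on constraints: max service T ≥ 193 °C; k ≥ 138 W/(m·K). Survivors: beryllium, tungsten.
Per-candidate index values:
  beryllium: M = 3.56×10⁻³
  tungsten: M = 0.385×10⁻³
Highest index: beryllium.

beryllium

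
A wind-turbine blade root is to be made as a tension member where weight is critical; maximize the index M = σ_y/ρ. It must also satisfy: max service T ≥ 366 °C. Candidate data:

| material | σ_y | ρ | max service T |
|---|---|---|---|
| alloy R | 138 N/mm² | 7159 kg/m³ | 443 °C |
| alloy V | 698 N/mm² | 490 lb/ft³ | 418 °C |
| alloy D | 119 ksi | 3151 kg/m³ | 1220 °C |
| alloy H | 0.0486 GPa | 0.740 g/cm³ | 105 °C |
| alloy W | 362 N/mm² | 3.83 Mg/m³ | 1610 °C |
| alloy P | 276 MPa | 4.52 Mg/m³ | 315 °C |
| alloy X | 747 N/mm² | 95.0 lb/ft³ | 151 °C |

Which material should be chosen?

alloy D

Screen on constraints: max service T ≥ 366 °C. Survivors: alloy R, alloy V, alloy D, alloy W.
In SI units:
  alloy R: σ_y = 138.0 MPa, ρ = 7159 kg/m³
  alloy V: σ_y = 698.0 MPa, ρ = 7849 kg/m³
  alloy D: σ_y = 820.5 MPa, ρ = 3151 kg/m³
  alloy W: σ_y = 362.0 MPa, ρ = 3830 kg/m³
  alloy D: M = 260 kN·m/kg
  alloy W: M = 94.5 kN·m/kg
  alloy V: M = 88.9 kN·m/kg
  alloy R: M = 19.3 kN·m/kg
The maximum is for alloy D.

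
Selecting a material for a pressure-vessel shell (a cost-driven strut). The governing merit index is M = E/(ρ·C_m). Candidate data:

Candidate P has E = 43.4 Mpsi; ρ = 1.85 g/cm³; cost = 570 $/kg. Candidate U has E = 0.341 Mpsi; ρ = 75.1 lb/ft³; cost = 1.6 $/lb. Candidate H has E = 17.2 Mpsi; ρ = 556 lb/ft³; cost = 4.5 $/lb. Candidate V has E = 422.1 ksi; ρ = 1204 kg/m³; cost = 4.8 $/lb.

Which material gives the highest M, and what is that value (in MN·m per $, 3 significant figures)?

candidate H, M = 1.34 MN·m per $

Normalizing units and computing the index:
  candidate P: E = 299.2 GPa, ρ = 1850 kg/m³, cost = 570.0 $/kg
  candidate U: E = 2.351 GPa, ρ = 1203 kg/m³, cost = 3.527 $/kg
  candidate H: E = 118.6 GPa, ρ = 8906 kg/m³, cost = 9.921 $/kg
  candidate V: E = 2.910 GPa, ρ = 1204 kg/m³, cost = 10.58 $/kg
  candidate H: M = 1.34 MN·m per $
  candidate U: M = 0.554 MN·m per $
  candidate P: M = 0.284 MN·m per $
  candidate V: M = 0.228 MN·m per $
Candidate H ranks first.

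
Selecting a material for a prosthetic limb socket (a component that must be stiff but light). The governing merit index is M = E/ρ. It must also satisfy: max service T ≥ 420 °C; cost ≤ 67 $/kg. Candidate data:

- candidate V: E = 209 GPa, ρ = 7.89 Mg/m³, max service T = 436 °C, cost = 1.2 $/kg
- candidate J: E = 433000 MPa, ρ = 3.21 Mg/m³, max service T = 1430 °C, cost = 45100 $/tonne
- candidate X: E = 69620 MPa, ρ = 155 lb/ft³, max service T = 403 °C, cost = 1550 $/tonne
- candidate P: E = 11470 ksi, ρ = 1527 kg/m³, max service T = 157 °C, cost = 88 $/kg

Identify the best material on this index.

candidate J

Screen on constraints: max service T ≥ 420 °C; cost ≤ 67 $/kg. Survivors: candidate V, candidate J.
Convert each candidate to consistent units, then evaluate M:
  candidate V: E = 209.0 GPa, ρ = 7890 kg/m³
  candidate J: E = 433.0 GPa, ρ = 3210 kg/m³
  candidate J: M = 135 MN·m/kg
  candidate V: M = 26.5 MN·m/kg
The maximum is for candidate J.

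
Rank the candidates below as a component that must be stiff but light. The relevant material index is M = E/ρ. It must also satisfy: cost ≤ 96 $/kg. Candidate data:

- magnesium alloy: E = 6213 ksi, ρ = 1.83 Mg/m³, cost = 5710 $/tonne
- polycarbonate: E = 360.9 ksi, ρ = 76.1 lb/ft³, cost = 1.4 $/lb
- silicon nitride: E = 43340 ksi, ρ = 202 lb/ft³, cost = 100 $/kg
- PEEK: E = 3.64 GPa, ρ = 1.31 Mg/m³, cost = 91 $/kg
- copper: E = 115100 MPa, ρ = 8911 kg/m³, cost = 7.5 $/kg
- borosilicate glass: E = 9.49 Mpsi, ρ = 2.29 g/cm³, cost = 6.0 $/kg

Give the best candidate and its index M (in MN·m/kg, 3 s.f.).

borosilicate glass, M = 28.6 MN·m/kg

Screen on constraints: cost ≤ 96 $/kg. Survivors: magnesium alloy, polycarbonate, PEEK, copper, borosilicate glass.
In SI units:
  magnesium alloy: E = 42.84 GPa, ρ = 1830 kg/m³
  polycarbonate: E = 2.488 GPa, ρ = 1219 kg/m³
  PEEK: E = 3.640 GPa, ρ = 1310 kg/m³
  copper: E = 115.1 GPa, ρ = 8911 kg/m³
  borosilicate glass: E = 65.43 GPa, ρ = 2290 kg/m³
  borosilicate glass: M = 28.6 MN·m/kg
  magnesium alloy: M = 23.4 MN·m/kg
  copper: M = 12.9 MN·m/kg
  PEEK: M = 2.78 MN·m/kg
  polycarbonate: M = 2.04 MN·m/kg
Highest index: borosilicate glass.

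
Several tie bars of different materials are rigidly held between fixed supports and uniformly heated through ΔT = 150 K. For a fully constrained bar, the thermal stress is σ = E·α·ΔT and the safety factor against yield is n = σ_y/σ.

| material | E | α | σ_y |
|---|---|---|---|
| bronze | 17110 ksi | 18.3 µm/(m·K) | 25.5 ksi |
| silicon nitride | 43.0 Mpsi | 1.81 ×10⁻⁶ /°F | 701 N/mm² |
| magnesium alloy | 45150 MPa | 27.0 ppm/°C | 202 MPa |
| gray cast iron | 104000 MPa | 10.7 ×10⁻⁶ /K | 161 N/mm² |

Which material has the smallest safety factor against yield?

With everything in SI (GPa, ×10⁻⁶/K, MPa):
  bronze: E = 118.0, α = 18.3, σ_y = 175.8 → σ = 324 MPa, n = 0.543
  silicon nitride: E = 296.5, α = 3.26, σ_y = 701.0 → σ = 145 MPa, n = 4.84
  magnesium alloy: E = 45.15, α = 27.0, σ_y = 202.0 → σ = 183 MPa, n = 1.10
  gray cast iron: E = 104.0, α = 10.7, σ_y = 161.0 → σ = 167 MPa, n = 0.965
Smallest n: bronze with n = 0.543.

bronze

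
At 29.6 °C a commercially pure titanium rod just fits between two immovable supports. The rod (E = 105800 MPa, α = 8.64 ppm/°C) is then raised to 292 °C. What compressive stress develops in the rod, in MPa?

E = 105800 MPa = 105.8 GPa.
ΔT = 262.4 K. Constrained thermal stress σ = E·α·ΔT = 105.8×10³ MPa × 8.64×10⁻⁶ × 262.4 = 240 MPa (compressive).

240 MPa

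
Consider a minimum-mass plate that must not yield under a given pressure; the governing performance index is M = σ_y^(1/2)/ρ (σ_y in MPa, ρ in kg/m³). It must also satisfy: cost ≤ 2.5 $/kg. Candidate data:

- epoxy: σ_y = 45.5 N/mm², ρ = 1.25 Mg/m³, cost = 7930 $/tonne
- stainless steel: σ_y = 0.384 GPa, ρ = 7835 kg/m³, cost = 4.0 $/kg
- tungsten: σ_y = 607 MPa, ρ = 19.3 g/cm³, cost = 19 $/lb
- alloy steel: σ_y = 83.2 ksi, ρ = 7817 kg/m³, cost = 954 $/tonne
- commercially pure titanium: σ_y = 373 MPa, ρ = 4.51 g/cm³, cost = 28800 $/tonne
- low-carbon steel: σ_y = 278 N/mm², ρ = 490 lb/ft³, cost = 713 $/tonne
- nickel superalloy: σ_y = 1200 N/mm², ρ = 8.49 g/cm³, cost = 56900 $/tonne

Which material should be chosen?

alloy steel

Screen on constraints: cost ≤ 2.5 $/kg. Survivors: alloy steel, low-carbon steel.
Convert each candidate to consistent units, then evaluate M:
  alloy steel: σ_y = 573.6 MPa, ρ = 7817 kg/m³
  low-carbon steel: σ_y = 278.0 MPa, ρ = 7849 kg/m³
  alloy steel: M = 3.06×10⁻³
  low-carbon steel: M = 2.12×10⁻³
Alloy steel ranks first.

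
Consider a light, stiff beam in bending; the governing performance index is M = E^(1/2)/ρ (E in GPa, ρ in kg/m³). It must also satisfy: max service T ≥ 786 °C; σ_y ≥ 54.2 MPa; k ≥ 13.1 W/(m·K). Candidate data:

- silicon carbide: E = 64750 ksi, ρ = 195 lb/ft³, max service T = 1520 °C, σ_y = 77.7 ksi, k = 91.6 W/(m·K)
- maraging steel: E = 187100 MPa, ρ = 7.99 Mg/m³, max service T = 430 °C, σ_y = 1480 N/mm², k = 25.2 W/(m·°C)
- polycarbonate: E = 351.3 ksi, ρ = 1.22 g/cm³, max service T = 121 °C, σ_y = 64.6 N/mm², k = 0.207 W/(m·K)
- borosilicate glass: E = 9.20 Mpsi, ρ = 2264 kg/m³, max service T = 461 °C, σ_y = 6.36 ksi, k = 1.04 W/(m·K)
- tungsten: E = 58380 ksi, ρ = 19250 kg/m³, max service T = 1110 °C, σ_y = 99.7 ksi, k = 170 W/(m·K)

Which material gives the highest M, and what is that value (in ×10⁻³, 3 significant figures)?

Screen on constraints: max service T ≥ 786 °C; σ_y ≥ 54.2 MPa; k ≥ 13.1 W/(m·K). Survivors: silicon carbide, tungsten.
Normalizing units and computing the index:
  silicon carbide: E = 446.4 GPa, ρ = 3124 kg/m³
  tungsten: E = 402.5 GPa, ρ = 19250 kg/m³
  silicon carbide: M = 6.76×10⁻³
  tungsten: M = 1.04×10⁻³
Silicon carbide ranks first.

silicon carbide, M = 6.76×10⁻³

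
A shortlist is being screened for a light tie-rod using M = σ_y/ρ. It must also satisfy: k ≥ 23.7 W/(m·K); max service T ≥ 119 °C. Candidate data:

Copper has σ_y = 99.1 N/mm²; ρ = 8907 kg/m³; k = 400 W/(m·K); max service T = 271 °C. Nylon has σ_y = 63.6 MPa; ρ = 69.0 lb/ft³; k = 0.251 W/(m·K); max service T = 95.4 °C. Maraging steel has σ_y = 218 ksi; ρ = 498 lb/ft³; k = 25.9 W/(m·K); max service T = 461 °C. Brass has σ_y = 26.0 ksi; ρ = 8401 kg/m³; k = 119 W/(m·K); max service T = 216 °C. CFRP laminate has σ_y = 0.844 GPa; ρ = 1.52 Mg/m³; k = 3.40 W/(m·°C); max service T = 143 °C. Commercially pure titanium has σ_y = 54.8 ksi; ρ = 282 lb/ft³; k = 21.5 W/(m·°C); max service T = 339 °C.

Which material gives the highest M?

Screen on constraints: k ≥ 23.7 W/(m·K); max service T ≥ 119 °C. Survivors: copper, maraging steel, brass.
Putting every candidate on a common basis:
  copper: σ_y = 99.10 MPa, ρ = 8907 kg/m³
  maraging steel: σ_y = 1503 MPa, ρ = 7977 kg/m³
  brass: σ_y = 179.3 MPa, ρ = 8401 kg/m³
  maraging steel: M = 188 kN·m/kg
  brass: M = 21.3 kN·m/kg
  copper: M = 11.1 kN·m/kg
Maraging steel ranks first.

maraging steel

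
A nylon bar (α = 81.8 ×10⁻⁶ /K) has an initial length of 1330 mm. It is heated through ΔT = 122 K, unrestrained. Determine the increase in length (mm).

13.3 mm

ΔL = α·L₀·ΔT = 81.8×10⁻⁶ × 1330 mm × 122.0 K = 13.3 mm.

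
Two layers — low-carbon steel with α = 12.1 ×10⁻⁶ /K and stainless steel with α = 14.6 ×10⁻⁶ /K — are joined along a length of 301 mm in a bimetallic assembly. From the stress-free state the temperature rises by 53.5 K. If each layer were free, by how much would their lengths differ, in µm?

Δα = |12.1 − 14.6|×10⁻⁶/K = 2.50×10⁻⁶/K.
ΔL_mismatch = Δα·L·ΔT = 2.50×10⁻⁶ × 301.0 mm × 53.5 K = 40.3 µm.

40.3 µm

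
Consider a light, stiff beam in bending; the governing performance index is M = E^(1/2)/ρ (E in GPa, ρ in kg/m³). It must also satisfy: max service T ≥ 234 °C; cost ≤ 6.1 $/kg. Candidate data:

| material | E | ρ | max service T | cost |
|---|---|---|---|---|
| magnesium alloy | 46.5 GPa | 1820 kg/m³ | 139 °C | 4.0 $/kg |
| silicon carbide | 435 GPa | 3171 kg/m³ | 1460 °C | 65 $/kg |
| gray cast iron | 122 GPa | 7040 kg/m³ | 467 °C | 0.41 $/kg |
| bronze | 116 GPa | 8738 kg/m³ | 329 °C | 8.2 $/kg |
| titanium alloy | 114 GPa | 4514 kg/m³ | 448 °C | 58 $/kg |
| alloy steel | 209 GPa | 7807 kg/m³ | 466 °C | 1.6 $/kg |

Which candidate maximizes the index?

Screen on constraints: max service T ≥ 234 °C; cost ≤ 6.1 $/kg. Survivors: gray cast iron, alloy steel.
Evaluate M for each candidate:
  alloy steel: M = 1.85×10⁻³
  gray cast iron: M = 1.57×10⁻³
Alloy steel ranks first.

alloy steel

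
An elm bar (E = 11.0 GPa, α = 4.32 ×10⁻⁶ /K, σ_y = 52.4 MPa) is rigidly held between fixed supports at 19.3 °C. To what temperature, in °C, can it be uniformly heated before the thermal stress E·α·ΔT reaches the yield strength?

E·α·ΔT = 52.40 MPa ⇒ ΔT = 52.40 / (11.00×10³ × 4.32×10⁻⁶) = 1103 K.
T = 19.3 + 1103 = 1122 °C.

1120 °C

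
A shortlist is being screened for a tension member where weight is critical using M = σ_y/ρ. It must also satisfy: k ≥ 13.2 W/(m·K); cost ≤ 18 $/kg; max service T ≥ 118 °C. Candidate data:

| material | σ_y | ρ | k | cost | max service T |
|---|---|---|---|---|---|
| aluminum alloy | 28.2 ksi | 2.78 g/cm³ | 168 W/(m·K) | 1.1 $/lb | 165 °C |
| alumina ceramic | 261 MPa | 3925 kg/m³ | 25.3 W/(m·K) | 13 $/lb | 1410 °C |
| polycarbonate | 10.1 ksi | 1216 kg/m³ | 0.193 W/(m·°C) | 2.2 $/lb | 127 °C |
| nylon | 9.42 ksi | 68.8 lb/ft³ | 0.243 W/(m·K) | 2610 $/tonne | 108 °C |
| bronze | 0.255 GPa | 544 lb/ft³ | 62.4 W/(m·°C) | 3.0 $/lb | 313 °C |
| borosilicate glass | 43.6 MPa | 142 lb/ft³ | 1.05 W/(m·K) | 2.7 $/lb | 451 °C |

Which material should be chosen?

aluminum alloy

Screen on constraints: k ≥ 13.2 W/(m·K); cost ≤ 18 $/kg; max service T ≥ 118 °C. Survivors: aluminum alloy, bronze.
After converting to SI:
  aluminum alloy: σ_y = 194.4 MPa, ρ = 2780 kg/m³
  bronze: σ_y = 255.0 MPa, ρ = 8714 kg/m³
  aluminum alloy: M = 69.9 kN·m/kg
  bronze: M = 29.3 kN·m/kg
Aluminum alloy has the largest M.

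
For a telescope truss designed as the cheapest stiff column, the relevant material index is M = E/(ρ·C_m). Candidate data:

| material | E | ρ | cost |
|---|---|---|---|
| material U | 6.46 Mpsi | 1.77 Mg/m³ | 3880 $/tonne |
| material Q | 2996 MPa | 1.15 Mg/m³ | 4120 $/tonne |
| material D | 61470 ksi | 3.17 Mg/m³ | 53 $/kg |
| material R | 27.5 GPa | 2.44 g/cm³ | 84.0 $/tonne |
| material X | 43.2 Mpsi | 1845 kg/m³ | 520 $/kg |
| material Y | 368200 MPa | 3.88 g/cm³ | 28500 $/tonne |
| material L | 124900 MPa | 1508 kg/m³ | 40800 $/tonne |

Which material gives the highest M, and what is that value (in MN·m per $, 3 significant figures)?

material R, M = 134 MN·m per $

Convert each candidate to consistent units, then evaluate M:
  material U: E = 44.54 GPa, ρ = 1770 kg/m³, cost = 3.880 $/kg
  material Q: E = 2.996 GPa, ρ = 1150 kg/m³, cost = 4.120 $/kg
  material D: E = 423.8 GPa, ρ = 3170 kg/m³, cost = 53.00 $/kg
  material R: E = 27.50 GPa, ρ = 2440 kg/m³, cost = 0.08400 $/kg
  material X: E = 297.9 GPa, ρ = 1845 kg/m³, cost = 520.0 $/kg
  material Y: E = 368.2 GPa, ρ = 3880 kg/m³, cost = 28.50 $/kg
  material L: E = 124.9 GPa, ρ = 1508 kg/m³, cost = 40.80 $/kg
  material R: M = 134 MN·m per $
  material U: M = 6.49 MN·m per $
  material Y: M = 3.33 MN·m per $
  material D: M = 2.52 MN·m per $
  material L: M = 2.03 MN·m per $
  material Q: M = 0.632 MN·m per $
  material X: M = 0.310 MN·m per $
Material R ranks first.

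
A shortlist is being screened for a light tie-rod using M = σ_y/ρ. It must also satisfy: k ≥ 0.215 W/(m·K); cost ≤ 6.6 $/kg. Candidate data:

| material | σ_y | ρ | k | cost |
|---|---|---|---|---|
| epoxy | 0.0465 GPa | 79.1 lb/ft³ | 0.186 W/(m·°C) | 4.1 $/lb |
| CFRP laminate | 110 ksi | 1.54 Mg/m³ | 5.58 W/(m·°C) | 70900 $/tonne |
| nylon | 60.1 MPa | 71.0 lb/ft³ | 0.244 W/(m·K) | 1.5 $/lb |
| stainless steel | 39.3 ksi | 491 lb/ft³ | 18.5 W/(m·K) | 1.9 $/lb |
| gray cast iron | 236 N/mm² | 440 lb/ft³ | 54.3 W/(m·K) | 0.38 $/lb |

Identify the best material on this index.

Screen on constraints: k ≥ 0.215 W/(m·K); cost ≤ 6.6 $/kg. Survivors: nylon, stainless steel, gray cast iron.
Normalizing units and computing the index:
  nylon: σ_y = 60.10 MPa, ρ = 1137 kg/m³
  stainless steel: σ_y = 271.0 MPa, ρ = 7865 kg/m³
  gray cast iron: σ_y = 236.0 MPa, ρ = 7048 kg/m³
  nylon: M = 52.8 kN·m/kg
  stainless steel: M = 34.5 kN·m/kg
  gray cast iron: M = 33.5 kN·m/kg
Nylon has the largest M.

nylon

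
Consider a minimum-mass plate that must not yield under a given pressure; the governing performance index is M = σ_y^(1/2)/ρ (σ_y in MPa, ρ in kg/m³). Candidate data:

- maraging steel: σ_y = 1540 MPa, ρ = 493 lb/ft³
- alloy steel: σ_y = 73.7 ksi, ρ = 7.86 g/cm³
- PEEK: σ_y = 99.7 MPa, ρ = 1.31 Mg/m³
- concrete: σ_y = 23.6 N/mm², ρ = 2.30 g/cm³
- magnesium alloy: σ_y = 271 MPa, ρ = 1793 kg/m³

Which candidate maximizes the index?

After converting to SI:
  maraging steel: σ_y = 1540 MPa, ρ = 7897 kg/m³
  alloy steel: σ_y = 508.1 MPa, ρ = 7860 kg/m³
  PEEK: σ_y = 99.70 MPa, ρ = 1310 kg/m³
  concrete: σ_y = 23.60 MPa, ρ = 2300 kg/m³
  magnesium alloy: σ_y = 271.0 MPa, ρ = 1793 kg/m³
  magnesium alloy: M = 9.18×10⁻³
  PEEK: M = 7.62×10⁻³
  maraging steel: M = 4.97×10⁻³
  alloy steel: M = 2.87×10⁻³
  concrete: M = 2.11×10⁻³
Magnesium alloy has the largest M.

magnesium alloy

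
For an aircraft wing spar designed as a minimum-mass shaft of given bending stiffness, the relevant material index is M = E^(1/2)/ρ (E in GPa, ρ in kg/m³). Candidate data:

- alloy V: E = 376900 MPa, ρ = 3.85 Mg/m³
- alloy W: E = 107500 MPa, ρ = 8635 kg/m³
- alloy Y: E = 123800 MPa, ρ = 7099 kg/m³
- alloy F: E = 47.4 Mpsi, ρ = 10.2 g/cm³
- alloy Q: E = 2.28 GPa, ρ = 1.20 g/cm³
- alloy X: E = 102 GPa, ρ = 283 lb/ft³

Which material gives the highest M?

Convert each candidate to consistent units, then evaluate M:
  alloy V: E = 376.9 GPa, ρ = 3850 kg/m³
  alloy W: E = 107.5 GPa, ρ = 8635 kg/m³
  alloy Y: E = 123.8 GPa, ρ = 7099 kg/m³
  alloy F: E = 326.8 GPa, ρ = 10200 kg/m³
  alloy Q: E = 2.280 GPa, ρ = 1200 kg/m³
  alloy X: E = 102.0 GPa, ρ = 4533 kg/m³
  alloy V: M = 5.04×10⁻³
  alloy X: M = 2.23×10⁻³
  alloy F: M = 1.77×10⁻³
  alloy Y: M = 1.57×10⁻³
  alloy Q: M = 1.26×10⁻³
  alloy W: M = 1.20×10⁻³
The maximum is for alloy V.

alloy V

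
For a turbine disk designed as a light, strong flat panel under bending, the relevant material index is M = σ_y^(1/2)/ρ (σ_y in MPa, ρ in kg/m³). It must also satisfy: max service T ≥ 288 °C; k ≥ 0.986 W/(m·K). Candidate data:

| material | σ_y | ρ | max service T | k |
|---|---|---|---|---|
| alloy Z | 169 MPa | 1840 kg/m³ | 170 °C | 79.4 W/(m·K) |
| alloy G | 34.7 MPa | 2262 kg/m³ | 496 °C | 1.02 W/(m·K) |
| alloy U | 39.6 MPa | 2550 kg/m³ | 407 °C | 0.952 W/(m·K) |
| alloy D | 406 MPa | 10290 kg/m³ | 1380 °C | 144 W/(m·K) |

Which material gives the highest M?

Screen on constraints: max service T ≥ 288 °C; k ≥ 0.986 W/(m·K). Survivors: alloy G, alloy D.
Evaluate M for each candidate:
  alloy G: M = 2.60×10⁻³
  alloy D: M = 1.96×10⁻³
Alloy G ranks first.

alloy G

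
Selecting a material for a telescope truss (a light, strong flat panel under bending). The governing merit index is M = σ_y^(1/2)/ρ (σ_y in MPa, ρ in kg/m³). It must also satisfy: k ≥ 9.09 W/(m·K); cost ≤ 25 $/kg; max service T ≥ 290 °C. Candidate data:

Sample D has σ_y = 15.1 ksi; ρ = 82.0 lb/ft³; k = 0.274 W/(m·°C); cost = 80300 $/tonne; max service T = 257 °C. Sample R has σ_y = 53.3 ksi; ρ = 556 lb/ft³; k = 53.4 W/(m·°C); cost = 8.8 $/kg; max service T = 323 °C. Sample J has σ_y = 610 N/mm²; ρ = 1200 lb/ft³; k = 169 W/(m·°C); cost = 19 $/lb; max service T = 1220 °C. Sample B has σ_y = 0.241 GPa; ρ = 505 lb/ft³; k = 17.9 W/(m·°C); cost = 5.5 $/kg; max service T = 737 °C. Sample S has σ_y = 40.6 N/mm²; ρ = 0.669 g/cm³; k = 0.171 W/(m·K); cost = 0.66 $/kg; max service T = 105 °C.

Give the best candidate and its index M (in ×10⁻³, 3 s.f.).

sample R, M = 2.15×10⁻³

Screen on constraints: k ≥ 9.09 W/(m·K); cost ≤ 25 $/kg; max service T ≥ 290 °C. Survivors: sample R, sample B.
After converting to SI:
  sample R: σ_y = 367.5 MPa, ρ = 8906 kg/m³
  sample B: σ_y = 241.0 MPa, ρ = 8089 kg/m³
  sample R: M = 2.15×10⁻³
  sample B: M = 1.92×10⁻³
Sample R ranks first.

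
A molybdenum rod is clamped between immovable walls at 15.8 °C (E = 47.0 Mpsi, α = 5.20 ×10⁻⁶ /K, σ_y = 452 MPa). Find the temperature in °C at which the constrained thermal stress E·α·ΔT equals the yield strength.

E = 47.0 Mpsi = 324.1 GPa.
E·α·ΔT = 452.0 MPa ⇒ ΔT = 452.0 / (324.1×10³ × 5.20×10⁻⁶) = 268.2 K.
T = 15.8 + 268.2 = 284.0 °C.

284 °C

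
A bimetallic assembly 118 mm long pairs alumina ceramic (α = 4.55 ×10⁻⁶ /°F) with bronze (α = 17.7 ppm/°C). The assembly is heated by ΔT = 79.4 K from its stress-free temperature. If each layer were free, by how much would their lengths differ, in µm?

alumina ceramic: α = 4.55×10⁻⁶/°F × 9/5 = 8.19×10⁻⁶/K.
Δα = |8.19 − 17.7|×10⁻⁶/K = 9.51×10⁻⁶/K.
ΔL_mismatch = Δα·L·ΔT = 9.51×10⁻⁶ × 118.0 mm × 79.4 K = 89.1 µm.

89.1 µm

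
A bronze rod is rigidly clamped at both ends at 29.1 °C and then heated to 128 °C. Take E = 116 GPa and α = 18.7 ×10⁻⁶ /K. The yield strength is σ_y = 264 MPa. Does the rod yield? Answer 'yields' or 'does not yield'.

does not yield

ΔT = 98.90 K. Constrained thermal stress σ = E·α·ΔT = 116.0×10³ MPa × 18.7×10⁻⁶ × 98.90 = 215 MPa (compressive).
Compare to σ_y = 264 MPa: σ < σ_y, so it does not yield.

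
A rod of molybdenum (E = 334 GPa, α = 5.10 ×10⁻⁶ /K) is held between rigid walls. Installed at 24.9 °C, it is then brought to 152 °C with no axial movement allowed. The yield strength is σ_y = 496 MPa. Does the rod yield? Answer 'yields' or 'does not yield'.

does not yield

ΔT = 127.1 K. Constrained thermal stress σ = E·α·ΔT = 334.0×10³ MPa × 5.10×10⁻⁶ × 127.1 = 217 MPa (compressive).
Compare to σ_y = 496 MPa: σ < σ_y, so it does not yield.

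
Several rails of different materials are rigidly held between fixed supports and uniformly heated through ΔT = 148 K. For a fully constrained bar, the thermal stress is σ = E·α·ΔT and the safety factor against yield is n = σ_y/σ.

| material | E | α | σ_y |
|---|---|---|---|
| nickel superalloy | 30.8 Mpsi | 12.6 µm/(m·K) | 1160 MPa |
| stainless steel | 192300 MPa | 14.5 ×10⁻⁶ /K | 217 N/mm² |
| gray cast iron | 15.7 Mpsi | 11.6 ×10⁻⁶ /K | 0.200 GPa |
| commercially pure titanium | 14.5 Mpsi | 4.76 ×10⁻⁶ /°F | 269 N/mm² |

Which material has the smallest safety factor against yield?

With everything in SI (GPa, ×10⁻⁶/K, MPa):
  nickel superalloy: E = 212.4, α = 12.6, σ_y = 1160 → σ = 396 MPa, n = 2.93
  stainless steel: E = 192.3, α = 14.5, σ_y = 217.0 → σ = 413 MPa, n = 0.526
  gray cast iron: E = 108.2, α = 11.6, σ_y = 200.0 → σ = 186 MPa, n = 1.08
  commercially pure titanium: E = 99.97, α = 8.57, σ_y = 269.0 → σ = 127 MPa, n = 2.12
Smallest n: stainless steel with n = 0.526.

stainless steel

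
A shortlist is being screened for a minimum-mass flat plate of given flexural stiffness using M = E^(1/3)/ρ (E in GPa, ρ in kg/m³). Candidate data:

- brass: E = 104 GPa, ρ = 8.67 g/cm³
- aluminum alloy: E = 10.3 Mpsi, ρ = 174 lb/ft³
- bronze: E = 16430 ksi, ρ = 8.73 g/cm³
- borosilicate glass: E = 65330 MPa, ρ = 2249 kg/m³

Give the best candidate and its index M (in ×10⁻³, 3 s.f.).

In SI units:
  brass: E = 104.0 GPa, ρ = 8670 kg/m³
  aluminum alloy: E = 71.02 GPa, ρ = 2787 kg/m³
  bronze: E = 113.3 GPa, ρ = 8730 kg/m³
  borosilicate glass: E = 65.33 GPa, ρ = 2249 kg/m³
  borosilicate glass: M = 1.79×10⁻³
  aluminum alloy: M = 1.49×10⁻³
  bronze: M = 0.554×10⁻³
  brass: M = 0.542×10⁻³
The maximum is for borosilicate glass.

borosilicate glass, M = 1.79×10⁻³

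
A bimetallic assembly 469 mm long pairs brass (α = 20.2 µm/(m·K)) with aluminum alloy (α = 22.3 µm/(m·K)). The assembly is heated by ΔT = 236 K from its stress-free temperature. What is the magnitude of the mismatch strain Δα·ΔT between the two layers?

Δα = |20.2 − 22.3|×10⁻⁶/K = 2.10×10⁻⁶/K.
Mismatch strain = Δα·ΔT = 2.10×10⁻⁶ × 236.0 = 4.96×10⁻⁴.

4.96×10⁻⁴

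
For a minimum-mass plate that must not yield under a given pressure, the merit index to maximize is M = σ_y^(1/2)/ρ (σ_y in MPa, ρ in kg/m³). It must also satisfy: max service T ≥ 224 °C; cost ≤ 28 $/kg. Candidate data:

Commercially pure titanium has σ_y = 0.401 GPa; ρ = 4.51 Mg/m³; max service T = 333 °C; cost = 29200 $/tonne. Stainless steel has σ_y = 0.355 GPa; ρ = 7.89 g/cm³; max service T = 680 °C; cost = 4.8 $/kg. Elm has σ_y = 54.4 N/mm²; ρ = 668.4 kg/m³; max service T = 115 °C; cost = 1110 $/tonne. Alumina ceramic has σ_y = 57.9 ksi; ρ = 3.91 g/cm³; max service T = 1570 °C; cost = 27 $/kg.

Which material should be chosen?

alumina ceramic

Screen on constraints: max service T ≥ 224 °C; cost ≤ 28 $/kg. Survivors: stainless steel, alumina ceramic.
Normalizing units and computing the index:
  stainless steel: σ_y = 355.0 MPa, ρ = 7890 kg/m³
  alumina ceramic: σ_y = 399.2 MPa, ρ = 3910 kg/m³
  alumina ceramic: M = 5.11×10⁻³
  stainless steel: M = 2.39×10⁻³
The maximum is for alumina ceramic.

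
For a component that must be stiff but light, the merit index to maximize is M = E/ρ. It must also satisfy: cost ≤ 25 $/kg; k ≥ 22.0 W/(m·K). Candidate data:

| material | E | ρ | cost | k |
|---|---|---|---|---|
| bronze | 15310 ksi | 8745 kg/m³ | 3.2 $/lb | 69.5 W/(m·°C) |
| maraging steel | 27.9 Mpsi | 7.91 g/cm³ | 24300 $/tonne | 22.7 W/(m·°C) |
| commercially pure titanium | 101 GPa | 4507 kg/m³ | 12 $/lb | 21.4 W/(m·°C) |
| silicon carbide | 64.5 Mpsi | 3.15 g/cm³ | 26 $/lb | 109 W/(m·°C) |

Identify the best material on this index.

Screen on constraints: cost ≤ 25 $/kg; k ≥ 22.0 W/(m·K). Survivors: bronze, maraging steel.
Putting every candidate on a common basis:
  bronze: E = 105.6 GPa, ρ = 8745 kg/m³
  maraging steel: E = 192.4 GPa, ρ = 7910 kg/m³
  maraging steel: M = 24.3 MN·m/kg
  bronze: M = 12.1 MN·m/kg
Maraging steel ranks first.

maraging steel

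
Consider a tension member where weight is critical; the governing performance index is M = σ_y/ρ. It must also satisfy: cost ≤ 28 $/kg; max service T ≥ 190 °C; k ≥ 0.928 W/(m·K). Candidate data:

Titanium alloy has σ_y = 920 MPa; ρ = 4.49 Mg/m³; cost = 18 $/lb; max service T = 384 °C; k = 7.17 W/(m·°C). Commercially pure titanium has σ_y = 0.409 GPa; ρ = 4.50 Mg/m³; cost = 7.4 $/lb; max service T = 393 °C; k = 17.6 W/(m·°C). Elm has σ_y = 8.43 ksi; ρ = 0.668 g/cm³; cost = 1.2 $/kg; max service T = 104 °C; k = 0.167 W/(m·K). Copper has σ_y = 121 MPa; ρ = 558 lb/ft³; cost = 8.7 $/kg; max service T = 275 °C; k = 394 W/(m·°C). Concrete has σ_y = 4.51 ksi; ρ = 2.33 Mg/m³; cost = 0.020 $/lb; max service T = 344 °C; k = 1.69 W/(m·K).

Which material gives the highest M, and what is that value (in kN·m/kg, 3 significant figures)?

Screen on constraints: cost ≤ 28 $/kg; max service T ≥ 190 °C; k ≥ 0.928 W/(m·K). Survivors: commercially pure titanium, copper, concrete.
Putting every candidate on a common basis:
  commercially pure titanium: σ_y = 409.0 MPa, ρ = 4500 kg/m³
  copper: σ_y = 121.0 MPa, ρ = 8938 kg/m³
  concrete: σ_y = 31.10 MPa, ρ = 2330 kg/m³
  commercially pure titanium: M = 90.9 kN·m/kg
  copper: M = 13.5 kN·m/kg
  concrete: M = 13.3 kN·m/kg
Highest index: commercially pure titanium.

commercially pure titanium, M = 90.9 kN·m/kg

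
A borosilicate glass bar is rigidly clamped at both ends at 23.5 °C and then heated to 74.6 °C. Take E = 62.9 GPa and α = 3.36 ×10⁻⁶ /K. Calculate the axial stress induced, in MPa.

10.8 MPa

ΔT = 51.10 K. Constrained thermal stress σ = E·α·ΔT = 62.90×10³ MPa × 3.36×10⁻⁶ × 51.10 = 10.8 MPa (compressive).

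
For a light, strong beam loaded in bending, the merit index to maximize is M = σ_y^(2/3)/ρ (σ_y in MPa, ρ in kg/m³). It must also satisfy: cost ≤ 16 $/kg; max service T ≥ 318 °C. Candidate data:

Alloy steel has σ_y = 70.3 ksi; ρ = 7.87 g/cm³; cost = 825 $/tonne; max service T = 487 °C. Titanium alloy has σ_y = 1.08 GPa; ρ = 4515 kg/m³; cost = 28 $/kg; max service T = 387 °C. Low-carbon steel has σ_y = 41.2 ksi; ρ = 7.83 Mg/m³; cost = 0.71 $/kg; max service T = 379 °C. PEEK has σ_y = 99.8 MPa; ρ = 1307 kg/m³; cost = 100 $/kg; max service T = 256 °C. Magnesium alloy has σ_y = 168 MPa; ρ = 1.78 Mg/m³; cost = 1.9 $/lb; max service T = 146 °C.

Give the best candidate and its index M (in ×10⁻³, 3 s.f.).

Screen on constraints: cost ≤ 16 $/kg; max service T ≥ 318 °C. Survivors: alloy steel, low-carbon steel.
After converting to SI:
  alloy steel: σ_y = 484.7 MPa, ρ = 7870 kg/m³
  low-carbon steel: σ_y = 284.1 MPa, ρ = 7830 kg/m³
  alloy steel: M = 7.84×10⁻³
  low-carbon steel: M = 5.52×10⁻³
Alloy steel has the largest M.

alloy steel, M = 7.84×10⁻³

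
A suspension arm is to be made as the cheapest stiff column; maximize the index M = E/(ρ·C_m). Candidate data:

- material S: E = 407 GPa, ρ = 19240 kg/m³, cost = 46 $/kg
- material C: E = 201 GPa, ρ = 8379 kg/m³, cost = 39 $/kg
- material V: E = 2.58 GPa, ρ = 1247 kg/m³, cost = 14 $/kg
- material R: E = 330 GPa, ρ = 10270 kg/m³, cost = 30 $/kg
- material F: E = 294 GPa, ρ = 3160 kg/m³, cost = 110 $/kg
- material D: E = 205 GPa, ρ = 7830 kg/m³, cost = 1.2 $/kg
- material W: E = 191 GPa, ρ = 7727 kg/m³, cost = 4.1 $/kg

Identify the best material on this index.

material D

Evaluate M for each candidate:
  material D: M = 21.8 MN·m per $
  material W: M = 6.03 MN·m per $
  material R: M = 1.07 MN·m per $
  material F: M = 0.846 MN·m per $
  material C: M = 0.615 MN·m per $
  material S: M = 0.460 MN·m per $
  material V: M = 0.148 MN·m per $
The maximum is for material D.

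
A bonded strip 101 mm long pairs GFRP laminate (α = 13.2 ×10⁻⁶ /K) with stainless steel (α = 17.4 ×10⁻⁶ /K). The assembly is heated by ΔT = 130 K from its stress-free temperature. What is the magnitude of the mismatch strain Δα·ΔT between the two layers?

Δα = |13.2 − 17.4|×10⁻⁶/K = 4.20×10⁻⁶/K.
Mismatch strain = Δα·ΔT = 4.20×10⁻⁶ × 130.0 = 5.46×10⁻⁴.

5.46×10⁻⁴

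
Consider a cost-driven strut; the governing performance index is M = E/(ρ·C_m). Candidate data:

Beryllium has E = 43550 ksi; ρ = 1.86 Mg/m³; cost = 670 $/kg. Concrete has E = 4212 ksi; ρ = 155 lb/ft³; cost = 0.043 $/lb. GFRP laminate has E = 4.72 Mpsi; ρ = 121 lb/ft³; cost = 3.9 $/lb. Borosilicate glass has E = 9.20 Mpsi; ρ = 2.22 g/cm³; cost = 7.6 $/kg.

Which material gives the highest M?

Normalizing units and computing the index:
  beryllium: E = 300.3 GPa, ρ = 1860 kg/m³, cost = 670.0 $/kg
  concrete: E = 29.04 GPa, ρ = 2483 kg/m³, cost = 0.09480 $/kg
  GFRP laminate: E = 32.54 GPa, ρ = 1938 kg/m³, cost = 8.598 $/kg
  borosilicate glass: E = 63.43 GPa, ρ = 2220 kg/m³, cost = 7.600 $/kg
  concrete: M = 123 MN·m per $
  borosilicate glass: M = 3.76 MN·m per $
  GFRP laminate: M = 1.95 MN·m per $
  beryllium: M = 0.241 MN·m per $
The maximum is for concrete.

concrete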